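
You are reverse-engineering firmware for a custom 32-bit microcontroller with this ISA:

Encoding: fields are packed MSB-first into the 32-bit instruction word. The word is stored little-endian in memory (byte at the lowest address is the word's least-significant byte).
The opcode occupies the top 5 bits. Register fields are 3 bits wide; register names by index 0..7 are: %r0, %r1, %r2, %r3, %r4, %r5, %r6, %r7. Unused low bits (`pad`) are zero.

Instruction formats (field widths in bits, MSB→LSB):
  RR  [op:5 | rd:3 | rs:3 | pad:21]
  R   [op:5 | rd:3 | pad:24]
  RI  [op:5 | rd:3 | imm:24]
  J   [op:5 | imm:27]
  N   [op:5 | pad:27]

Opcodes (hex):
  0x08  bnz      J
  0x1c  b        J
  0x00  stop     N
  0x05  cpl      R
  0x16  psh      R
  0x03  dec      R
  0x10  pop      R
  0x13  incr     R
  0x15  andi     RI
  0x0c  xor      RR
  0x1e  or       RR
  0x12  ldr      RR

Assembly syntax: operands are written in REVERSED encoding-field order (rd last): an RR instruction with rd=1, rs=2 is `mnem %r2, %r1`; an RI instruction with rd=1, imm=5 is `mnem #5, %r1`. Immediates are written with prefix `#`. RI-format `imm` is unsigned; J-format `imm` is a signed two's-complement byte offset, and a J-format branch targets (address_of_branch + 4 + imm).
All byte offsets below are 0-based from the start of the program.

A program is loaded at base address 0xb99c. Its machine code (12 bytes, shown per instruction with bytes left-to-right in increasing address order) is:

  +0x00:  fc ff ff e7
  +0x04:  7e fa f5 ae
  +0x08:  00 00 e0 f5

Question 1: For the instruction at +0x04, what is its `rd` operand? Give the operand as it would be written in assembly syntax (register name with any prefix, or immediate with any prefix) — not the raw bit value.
off 0x04: read 7e fa f5 ae as little → 0xaef5fa7e
  opcode bits[31:27]=0x15: andi/RI
  rd@[26:24]=0x6 ⇒ %r6
  imm@[23:0]=0xf5fa7e ⇒ #16120446

%r6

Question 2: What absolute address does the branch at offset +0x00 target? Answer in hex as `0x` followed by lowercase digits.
0xb99c

off 0x00: read fc ff ff e7 as little → 0xe7fffffc
  opcode bits[31:27]=0x1c: b/J
  imm: (w>>0)&0x7ffffff=0x7fffffc (s27→-4) → #-4
  target = base 0xb99c + off 0x00 + 4 + imm -4 = 0xb99c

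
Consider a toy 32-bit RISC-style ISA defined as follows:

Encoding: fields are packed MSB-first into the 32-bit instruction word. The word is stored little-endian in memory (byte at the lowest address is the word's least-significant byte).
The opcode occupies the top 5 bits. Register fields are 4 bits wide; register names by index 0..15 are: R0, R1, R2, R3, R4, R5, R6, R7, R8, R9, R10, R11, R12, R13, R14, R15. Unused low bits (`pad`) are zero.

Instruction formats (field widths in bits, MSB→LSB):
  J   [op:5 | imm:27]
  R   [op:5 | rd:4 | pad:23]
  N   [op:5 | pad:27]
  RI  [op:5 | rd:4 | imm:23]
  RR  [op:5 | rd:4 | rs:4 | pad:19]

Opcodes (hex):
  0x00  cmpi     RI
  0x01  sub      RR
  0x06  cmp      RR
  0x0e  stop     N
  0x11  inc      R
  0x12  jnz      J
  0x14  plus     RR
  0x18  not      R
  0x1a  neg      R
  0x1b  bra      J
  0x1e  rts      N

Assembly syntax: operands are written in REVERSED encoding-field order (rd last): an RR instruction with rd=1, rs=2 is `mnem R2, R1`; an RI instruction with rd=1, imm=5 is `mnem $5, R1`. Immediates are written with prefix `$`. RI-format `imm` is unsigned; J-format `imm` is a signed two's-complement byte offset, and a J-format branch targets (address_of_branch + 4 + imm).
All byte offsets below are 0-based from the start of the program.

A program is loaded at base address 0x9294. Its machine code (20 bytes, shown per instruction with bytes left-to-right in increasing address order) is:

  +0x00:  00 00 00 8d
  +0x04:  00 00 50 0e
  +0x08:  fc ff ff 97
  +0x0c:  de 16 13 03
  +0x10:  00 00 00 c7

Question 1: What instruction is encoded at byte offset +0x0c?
+0x0c: de 16 13 03 ⇒ word 0x031316de (little)
  op=0x031316de>>27=0x0 ⇒ cmpi (RI)
  [26:23] rd=6 = R6
  [22:0] imm=1251038 = $1251038

cmpi $1251038, R6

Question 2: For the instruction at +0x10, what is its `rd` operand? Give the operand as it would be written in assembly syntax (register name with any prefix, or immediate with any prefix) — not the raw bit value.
+0x10: 00 00 00 c7 ⇒ word 0xc7000000 (little)
  top 5b → 0x18 → not [R]
  [26:23] rd=14 = R14

R14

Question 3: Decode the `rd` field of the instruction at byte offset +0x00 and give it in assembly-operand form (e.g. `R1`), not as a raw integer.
@+00  little-endian(00 00 00 8d) = 0x8d000000
  opcode bits[31:27]=0x11: inc/R
  rd@[26:23]=0xa ⇒ R10

R10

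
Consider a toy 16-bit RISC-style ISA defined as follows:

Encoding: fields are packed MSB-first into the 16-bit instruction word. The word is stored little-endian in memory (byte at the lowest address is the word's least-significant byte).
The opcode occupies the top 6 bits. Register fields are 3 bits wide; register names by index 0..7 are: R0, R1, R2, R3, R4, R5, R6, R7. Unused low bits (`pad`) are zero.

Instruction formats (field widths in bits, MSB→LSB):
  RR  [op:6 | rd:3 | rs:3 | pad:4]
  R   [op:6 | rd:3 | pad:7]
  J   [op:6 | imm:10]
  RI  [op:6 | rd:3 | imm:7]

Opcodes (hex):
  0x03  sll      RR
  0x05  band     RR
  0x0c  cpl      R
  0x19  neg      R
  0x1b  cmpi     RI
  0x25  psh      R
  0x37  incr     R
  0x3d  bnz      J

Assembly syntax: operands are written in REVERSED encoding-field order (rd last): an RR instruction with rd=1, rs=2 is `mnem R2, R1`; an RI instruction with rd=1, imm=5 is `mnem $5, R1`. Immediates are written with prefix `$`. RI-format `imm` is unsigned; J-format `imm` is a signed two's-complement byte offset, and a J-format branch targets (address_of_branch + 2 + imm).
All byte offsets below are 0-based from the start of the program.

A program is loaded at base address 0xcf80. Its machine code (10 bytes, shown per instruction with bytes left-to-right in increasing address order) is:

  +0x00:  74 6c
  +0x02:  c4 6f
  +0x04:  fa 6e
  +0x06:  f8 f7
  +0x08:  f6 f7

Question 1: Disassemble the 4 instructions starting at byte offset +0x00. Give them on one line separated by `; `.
cmpi $116, R0; cmpi $68, R7; cmpi $122, R5; bnz $-8

@+00  little-endian(74 6c) = 0x6c74
  top 6b → 0x1b → cmpi [RI]
  [9:7] rd=0 = R0
  [6:0] imm=116 = $116
@+02  little-endian(c4 6f) = 0x6fc4
  top 6b → 0x1b → cmpi [RI]
  [9:7] rd=7 = R7
  [6:0] imm=68 = $68
@+04  little-endian(fa 6e) = 0x6efa
  top 6b → 0x1b → cmpi [RI]
  [9:7] rd=5 = R5
  [6:0] imm=122 = $122
@+06  little-endian(f8 f7) = 0xf7f8
  top 6b → 0x3d → bnz [J]
  [9:0] imm=1016 (s10→-8) = $-8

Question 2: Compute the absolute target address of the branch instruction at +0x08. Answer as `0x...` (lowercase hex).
0xcf80

+0x08: f6 f7 ⇒ word 0xf7f6 (little)
  op=0xf7f6>>10=0x3d ⇒ bnz (J)
  imm: (w>>0)&0x3ff=0x3f6 (s10→-10) → $-10
  target = base 0xcf80 + off 0x08 + 2 + imm -10 = 0xcf80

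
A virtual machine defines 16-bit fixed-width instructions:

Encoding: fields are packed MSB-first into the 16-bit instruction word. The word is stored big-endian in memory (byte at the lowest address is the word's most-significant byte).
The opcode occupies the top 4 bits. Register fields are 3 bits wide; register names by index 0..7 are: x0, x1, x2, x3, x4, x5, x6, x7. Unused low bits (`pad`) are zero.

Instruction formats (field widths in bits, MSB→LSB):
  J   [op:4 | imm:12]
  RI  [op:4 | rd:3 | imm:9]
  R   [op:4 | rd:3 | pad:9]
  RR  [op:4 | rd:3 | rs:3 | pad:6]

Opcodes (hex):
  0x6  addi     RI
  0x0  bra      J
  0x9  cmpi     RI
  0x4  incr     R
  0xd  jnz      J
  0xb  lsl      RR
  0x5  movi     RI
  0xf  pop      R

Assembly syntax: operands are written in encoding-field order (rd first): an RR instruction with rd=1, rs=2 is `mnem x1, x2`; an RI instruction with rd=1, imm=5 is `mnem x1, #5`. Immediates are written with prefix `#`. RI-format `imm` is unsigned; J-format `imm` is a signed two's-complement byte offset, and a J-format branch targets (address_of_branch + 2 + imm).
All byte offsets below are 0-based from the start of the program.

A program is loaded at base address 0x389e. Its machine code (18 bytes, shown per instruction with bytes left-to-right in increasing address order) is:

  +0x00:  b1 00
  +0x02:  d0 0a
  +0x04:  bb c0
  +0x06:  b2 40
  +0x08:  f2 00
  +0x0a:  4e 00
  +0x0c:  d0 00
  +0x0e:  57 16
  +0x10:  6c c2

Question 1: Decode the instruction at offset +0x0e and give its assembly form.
movi x3, #278

@+0e  big-endian(57 16) = 0x5716
  op=0x5716>>12=0x5 ⇒ movi (RI)
  rd@[11:9]=0x3 ⇒ x3
  imm@[8:0]=0x116 ⇒ #278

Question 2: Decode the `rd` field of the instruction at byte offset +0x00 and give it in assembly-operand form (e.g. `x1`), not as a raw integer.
x0

+0x00: b1 00 ⇒ word 0xb100 (big)
  top 4b → 0xb → lsl [RR]
  rd@[11:9]=0x0 ⇒ x0
  rs@[8:6]=0x4 ⇒ x4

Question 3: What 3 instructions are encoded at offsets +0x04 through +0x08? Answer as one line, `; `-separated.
[04] bb c0 → 0xbbc0
  top 4b → 0xb → lsl [RR]
  rd: (w>>9)&0x7=0x5 → x5
  rs: (w>>6)&0x7=0x7 → x7
[06] b2 40 → 0xb240
  top 4b → 0xb → lsl [RR]
  rd: (w>>9)&0x7=0x1 → x1
  rs: (w>>6)&0x7=0x1 → x1
[08] f2 00 → 0xf200
  top 4b → 0xf → pop [R]
  rd: (w>>9)&0x7=0x1 → x1

lsl x5, x7; lsl x1, x1; pop x1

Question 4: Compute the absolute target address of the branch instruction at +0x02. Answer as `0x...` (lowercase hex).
@+02  big-endian(d0 0a) = 0xd00a
  top 4b → 0xd → jnz [J]
  imm: (w>>0)&0xfff=0xa → #10
  target = base 0x389e + off 0x02 + 2 + imm 10 = 0x38ac

0x38ac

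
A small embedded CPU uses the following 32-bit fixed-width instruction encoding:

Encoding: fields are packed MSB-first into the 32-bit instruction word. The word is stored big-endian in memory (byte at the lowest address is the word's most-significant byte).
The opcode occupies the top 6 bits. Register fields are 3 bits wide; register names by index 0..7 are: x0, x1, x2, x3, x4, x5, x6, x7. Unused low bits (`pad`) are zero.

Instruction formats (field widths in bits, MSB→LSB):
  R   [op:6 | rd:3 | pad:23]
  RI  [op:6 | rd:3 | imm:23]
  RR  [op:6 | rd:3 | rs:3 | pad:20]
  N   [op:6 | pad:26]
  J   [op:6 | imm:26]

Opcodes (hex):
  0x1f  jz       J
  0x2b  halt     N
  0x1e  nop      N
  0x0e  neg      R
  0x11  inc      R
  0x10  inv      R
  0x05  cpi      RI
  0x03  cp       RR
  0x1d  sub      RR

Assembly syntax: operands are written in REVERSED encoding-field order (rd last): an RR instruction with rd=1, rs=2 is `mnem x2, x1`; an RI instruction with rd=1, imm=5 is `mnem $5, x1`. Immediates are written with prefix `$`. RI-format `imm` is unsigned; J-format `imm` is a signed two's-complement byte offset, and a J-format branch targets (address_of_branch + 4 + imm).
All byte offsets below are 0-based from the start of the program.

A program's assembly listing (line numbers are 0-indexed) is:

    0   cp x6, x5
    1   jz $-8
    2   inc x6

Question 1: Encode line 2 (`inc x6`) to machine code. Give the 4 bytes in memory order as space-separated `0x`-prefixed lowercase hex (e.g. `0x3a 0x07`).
line 2 (inc): pack op=0x11:6|rd=6:3|pad=0:23 = 0x47000000; big→ 47 00 00 00

0x47 0x00 0x00 0x00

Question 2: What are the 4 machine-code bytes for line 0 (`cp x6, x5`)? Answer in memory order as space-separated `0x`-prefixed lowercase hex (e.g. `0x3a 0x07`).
0x0e 0xe0 0x00 0x00

line 0 (cp): pack op=0x3:6|rd=5:3|rs=6:3|pad=0:20 = 0x0ee00000; big→ 0e e0 00 00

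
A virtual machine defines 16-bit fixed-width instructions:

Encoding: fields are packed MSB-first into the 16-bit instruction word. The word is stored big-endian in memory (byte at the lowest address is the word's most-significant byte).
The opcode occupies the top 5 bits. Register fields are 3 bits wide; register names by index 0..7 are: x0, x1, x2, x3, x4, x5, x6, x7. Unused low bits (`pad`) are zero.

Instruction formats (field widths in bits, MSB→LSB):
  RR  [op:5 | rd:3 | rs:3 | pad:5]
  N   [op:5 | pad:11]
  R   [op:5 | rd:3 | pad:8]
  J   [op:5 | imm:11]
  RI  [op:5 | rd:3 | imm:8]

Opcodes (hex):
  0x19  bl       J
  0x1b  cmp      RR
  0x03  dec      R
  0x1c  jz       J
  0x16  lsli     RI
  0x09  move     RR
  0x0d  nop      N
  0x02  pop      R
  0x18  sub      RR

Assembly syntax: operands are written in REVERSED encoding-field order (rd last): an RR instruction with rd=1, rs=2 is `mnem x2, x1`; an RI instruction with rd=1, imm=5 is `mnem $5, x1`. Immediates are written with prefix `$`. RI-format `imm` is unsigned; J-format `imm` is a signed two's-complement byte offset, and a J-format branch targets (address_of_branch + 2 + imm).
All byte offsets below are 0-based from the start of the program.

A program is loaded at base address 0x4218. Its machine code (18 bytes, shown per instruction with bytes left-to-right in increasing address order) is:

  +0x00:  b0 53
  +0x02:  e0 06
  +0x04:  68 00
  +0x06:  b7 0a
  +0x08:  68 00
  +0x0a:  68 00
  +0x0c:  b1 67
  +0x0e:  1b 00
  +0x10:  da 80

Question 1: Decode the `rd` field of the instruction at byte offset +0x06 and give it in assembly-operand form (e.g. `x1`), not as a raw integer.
x7

[06] b7 0a → 0xb70a
  top 5b → 0x16 → lsli [RI]
  rd: (w>>8)&0x7=0x7 → x7
  imm: (w>>0)&0xff=0xa → $10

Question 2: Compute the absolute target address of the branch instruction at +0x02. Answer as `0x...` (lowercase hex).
0x4222

off 0x02: read e0 06 as big → 0xe006
  opcode bits[15:11]=0x1c: jz/J
  imm@[10:0]=0x6 ⇒ $6
  target = base 0x4218 + off 0x02 + 2 + imm 6 = 0x4222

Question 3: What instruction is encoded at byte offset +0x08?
off 0x08: read 68 00 as big → 0x6800
  opcode bits[15:11]=0xd: nop/N

nop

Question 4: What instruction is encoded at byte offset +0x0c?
+0x0c: b1 67 ⇒ word 0xb167 (big)
  top 5b → 0x16 → lsli [RI]
  rd: (w>>8)&0x7=0x1 → x1
  imm: (w>>0)&0xff=0x67 → $103

lsli $103, x1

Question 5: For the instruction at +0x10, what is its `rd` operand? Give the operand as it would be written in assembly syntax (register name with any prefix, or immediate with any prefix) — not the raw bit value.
x2

+0x10: da 80 ⇒ word 0xda80 (big)
  top 5b → 0x1b → cmp [RR]
  rd: (w>>8)&0x7=0x2 → x2
  rs: (w>>5)&0x7=0x4 → x4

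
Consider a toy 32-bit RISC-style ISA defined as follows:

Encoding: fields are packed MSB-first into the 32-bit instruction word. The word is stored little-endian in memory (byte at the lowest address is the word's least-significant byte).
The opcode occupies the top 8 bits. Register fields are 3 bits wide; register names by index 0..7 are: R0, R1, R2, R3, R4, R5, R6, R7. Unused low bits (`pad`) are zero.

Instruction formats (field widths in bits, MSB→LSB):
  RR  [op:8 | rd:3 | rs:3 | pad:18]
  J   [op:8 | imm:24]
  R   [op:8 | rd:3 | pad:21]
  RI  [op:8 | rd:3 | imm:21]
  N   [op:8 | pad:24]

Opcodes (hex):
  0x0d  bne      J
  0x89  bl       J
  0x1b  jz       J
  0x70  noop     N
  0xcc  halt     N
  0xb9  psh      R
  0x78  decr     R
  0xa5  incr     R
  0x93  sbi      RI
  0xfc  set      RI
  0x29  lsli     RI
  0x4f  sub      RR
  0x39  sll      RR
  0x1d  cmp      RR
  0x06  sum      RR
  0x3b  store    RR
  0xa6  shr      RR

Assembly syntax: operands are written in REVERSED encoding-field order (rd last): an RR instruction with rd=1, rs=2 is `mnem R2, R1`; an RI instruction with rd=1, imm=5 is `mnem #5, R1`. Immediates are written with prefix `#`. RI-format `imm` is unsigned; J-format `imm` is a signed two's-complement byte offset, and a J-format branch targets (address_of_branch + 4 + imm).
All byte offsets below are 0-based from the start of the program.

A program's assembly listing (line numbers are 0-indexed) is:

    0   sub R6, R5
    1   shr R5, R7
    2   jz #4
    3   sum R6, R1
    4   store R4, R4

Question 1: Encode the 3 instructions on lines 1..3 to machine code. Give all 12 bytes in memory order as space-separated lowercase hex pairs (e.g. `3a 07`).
line 1 (shr): pack op=0xa6:8|rd=7:3|rs=5:3|pad=0:18 = 0xa6f40000; little→ 00 00 f4 a6
line 2 (jz): pack op=0x1b:8|imm=4:24 = 0x1b000004; little→ 04 00 00 1b
line 3 (sum): pack op=0x6:8|rd=1:3|rs=6:3|pad=0:18 = 0x06380000; little→ 00 00 38 06

00 00 f4 a6 04 00 00 1b 00 00 38 06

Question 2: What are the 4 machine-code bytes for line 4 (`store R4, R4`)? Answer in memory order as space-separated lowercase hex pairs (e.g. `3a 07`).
00 00 90 3b

4. store fields op=0x3b:8|rd=4:3|rs=4:3|pad=0:18 → word 3b900000h → 00 00 90 3b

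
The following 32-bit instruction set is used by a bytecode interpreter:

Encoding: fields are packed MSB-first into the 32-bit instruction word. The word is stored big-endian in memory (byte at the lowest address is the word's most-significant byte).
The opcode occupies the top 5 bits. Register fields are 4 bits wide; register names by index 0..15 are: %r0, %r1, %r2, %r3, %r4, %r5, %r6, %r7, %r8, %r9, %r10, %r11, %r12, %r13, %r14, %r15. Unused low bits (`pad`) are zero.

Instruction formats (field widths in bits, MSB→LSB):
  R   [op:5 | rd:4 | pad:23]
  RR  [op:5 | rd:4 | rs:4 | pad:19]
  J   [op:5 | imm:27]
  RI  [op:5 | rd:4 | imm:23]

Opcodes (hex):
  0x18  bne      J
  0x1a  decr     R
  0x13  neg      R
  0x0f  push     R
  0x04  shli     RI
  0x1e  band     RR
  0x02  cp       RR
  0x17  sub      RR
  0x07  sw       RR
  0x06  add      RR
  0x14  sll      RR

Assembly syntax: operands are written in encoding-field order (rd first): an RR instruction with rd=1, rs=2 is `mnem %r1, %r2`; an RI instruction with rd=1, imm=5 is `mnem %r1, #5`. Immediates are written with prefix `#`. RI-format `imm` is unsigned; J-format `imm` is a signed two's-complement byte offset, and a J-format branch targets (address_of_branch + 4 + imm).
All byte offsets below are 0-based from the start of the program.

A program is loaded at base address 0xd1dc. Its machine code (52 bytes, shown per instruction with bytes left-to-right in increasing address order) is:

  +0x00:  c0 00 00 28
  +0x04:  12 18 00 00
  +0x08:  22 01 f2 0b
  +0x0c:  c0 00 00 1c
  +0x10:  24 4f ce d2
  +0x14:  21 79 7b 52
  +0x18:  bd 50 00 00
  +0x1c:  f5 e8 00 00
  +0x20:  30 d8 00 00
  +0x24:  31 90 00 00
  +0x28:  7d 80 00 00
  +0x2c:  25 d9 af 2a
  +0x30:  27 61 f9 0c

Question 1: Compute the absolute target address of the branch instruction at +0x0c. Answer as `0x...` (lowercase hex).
@+0c  big-endian(c0 00 00 1c) = 0xc000001c
  opcode bits[31:27]=0x18: bne/J
  imm: (w>>0)&0x7ffffff=0x1c → #28
  target = base 0xd1dc + off 0x0c + 4 + imm 28 = 0xd208

0xd208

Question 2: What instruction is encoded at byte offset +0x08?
[08] 22 01 f2 0b → 0x2201f20b
  op=0x2201f20b>>27=0x4 ⇒ shli (RI)
  rd: (w>>23)&0xf=0x4 → %r4
  imm: (w>>0)&0x7fffff=0x1f20b → #127499

shli %r4, #127499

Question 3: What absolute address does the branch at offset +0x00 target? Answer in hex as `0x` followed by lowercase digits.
0xd208

@+00  big-endian(c0 00 00 28) = 0xc0000028
  op=0xc0000028>>27=0x18 ⇒ bne (J)
  imm@[26:0]=0x28 ⇒ #40
  target = base 0xd1dc + off 0x00 + 4 + imm 40 = 0xd208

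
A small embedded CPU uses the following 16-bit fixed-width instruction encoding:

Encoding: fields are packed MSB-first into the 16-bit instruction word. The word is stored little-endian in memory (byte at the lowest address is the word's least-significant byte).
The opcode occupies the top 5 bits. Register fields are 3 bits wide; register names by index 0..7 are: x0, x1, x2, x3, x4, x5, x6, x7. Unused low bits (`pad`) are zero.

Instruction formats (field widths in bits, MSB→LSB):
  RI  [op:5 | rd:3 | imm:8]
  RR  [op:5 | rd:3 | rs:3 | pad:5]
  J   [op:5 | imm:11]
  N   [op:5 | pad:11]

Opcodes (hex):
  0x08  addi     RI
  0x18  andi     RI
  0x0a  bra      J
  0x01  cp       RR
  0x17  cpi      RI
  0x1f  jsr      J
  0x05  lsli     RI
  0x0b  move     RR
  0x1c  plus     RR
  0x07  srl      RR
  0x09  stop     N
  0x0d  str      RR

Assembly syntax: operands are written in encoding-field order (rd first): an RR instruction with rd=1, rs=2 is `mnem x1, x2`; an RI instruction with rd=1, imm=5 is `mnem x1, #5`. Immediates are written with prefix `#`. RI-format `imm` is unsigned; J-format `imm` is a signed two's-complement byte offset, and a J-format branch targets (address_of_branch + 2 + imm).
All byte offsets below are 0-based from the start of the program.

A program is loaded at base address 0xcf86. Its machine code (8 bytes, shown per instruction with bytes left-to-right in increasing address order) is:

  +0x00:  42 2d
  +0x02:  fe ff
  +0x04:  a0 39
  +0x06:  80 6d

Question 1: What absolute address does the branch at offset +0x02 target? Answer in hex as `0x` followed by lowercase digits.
@+02  little-endian(fe ff) = 0xfffe
  top 5b → 0x1f → jsr [J]
  imm: (w>>0)&0x7ff=0x7fe (s11→-2) → #-2
  target = base 0xcf86 + off 0x02 + 2 + imm -2 = 0xcf88

0xcf88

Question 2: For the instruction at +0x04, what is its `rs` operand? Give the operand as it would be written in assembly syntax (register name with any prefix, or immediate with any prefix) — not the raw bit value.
x5

[04] a0 39 → 0x39a0
  opcode bits[15:11]=0x7: srl/RR
  [10:8] rd=1 = x1
  [7:5] rs=5 = x5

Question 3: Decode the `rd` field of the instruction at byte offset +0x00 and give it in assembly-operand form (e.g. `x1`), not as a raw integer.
x5

@+00  little-endian(42 2d) = 0x2d42
  top 5b → 0x5 → lsli [RI]
  rd@[10:8]=0x5 ⇒ x5
  imm@[7:0]=0x42 ⇒ #66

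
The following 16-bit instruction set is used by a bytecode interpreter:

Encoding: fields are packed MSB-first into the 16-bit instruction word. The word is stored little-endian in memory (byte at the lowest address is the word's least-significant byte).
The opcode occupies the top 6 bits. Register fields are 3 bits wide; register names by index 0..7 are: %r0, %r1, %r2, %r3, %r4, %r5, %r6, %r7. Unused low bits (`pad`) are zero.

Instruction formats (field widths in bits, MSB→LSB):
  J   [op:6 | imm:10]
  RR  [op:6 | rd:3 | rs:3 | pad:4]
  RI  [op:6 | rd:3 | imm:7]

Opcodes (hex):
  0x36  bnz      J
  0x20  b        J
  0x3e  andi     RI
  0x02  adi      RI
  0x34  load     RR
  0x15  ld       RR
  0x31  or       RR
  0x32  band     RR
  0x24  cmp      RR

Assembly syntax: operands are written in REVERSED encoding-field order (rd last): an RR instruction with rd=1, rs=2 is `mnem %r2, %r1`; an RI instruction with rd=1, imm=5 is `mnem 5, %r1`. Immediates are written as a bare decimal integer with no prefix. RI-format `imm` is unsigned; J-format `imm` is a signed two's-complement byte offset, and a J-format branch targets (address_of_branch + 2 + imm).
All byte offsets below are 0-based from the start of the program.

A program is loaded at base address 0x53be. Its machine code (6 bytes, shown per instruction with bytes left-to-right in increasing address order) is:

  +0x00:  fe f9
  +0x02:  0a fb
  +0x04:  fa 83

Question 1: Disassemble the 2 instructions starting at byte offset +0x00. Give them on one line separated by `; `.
andi 126, %r3; andi 10, %r6

[00] fe f9 → 0xf9fe
  top 6b → 0x3e → andi [RI]
  rd@[9:7]=0x3 ⇒ %r3
  imm@[6:0]=0x7e ⇒ 126
[02] 0a fb → 0xfb0a
  top 6b → 0x3e → andi [RI]
  rd@[9:7]=0x6 ⇒ %r6
  imm@[6:0]=0xa ⇒ 10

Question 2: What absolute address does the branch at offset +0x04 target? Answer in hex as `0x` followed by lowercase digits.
0x53be

[04] fa 83 → 0x83fa
  op=0x83fa>>10=0x20 ⇒ b (J)
  imm@[9:0]=0x3fa (s10→-6) ⇒ -6
  target = base 0x53be + off 0x04 + 2 + imm -6 = 0x53be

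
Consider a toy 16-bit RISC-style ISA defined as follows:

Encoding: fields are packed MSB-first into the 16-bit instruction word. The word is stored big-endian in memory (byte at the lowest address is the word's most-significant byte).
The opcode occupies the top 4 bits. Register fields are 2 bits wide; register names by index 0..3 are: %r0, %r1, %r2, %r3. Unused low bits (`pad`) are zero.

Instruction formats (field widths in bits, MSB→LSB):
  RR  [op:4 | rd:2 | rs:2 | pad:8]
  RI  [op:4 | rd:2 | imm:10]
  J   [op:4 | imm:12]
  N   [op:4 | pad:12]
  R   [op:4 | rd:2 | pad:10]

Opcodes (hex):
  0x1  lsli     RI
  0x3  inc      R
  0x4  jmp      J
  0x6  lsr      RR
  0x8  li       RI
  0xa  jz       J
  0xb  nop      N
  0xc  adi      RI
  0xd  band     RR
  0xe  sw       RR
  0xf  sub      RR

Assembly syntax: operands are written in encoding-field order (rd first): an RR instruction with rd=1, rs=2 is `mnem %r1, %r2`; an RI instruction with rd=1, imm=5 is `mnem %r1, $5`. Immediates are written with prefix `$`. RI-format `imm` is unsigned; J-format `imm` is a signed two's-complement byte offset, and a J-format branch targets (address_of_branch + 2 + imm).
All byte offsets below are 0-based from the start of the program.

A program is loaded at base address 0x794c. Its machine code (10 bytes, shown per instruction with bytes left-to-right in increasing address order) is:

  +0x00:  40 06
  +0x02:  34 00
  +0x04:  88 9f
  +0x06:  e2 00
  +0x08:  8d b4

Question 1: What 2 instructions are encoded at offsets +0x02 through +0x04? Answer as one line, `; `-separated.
inc %r1; li %r2, $159

off 0x02: read 34 00 as big → 0x3400
  op=0x3400>>12=0x3 ⇒ inc (R)
  rd: (w>>10)&0x3=0x1 → %r1
off 0x04: read 88 9f as big → 0x889f
  op=0x889f>>12=0x8 ⇒ li (RI)
  rd: (w>>10)&0x3=0x2 → %r2
  imm: (w>>0)&0x3ff=0x9f → $159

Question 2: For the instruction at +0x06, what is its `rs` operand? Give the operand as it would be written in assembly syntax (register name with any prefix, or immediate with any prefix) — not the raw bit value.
%r2

[06] e2 00 → 0xe200
  top 4b → 0xe → sw [RR]
  [11:10] rd=0 = %r0
  [9:8] rs=2 = %r2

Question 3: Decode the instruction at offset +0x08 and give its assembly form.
[08] 8d b4 → 0x8db4
  op=0x8db4>>12=0x8 ⇒ li (RI)
  rd: (w>>10)&0x3=0x3 → %r3
  imm: (w>>0)&0x3ff=0x1b4 → $436

li %r3, $436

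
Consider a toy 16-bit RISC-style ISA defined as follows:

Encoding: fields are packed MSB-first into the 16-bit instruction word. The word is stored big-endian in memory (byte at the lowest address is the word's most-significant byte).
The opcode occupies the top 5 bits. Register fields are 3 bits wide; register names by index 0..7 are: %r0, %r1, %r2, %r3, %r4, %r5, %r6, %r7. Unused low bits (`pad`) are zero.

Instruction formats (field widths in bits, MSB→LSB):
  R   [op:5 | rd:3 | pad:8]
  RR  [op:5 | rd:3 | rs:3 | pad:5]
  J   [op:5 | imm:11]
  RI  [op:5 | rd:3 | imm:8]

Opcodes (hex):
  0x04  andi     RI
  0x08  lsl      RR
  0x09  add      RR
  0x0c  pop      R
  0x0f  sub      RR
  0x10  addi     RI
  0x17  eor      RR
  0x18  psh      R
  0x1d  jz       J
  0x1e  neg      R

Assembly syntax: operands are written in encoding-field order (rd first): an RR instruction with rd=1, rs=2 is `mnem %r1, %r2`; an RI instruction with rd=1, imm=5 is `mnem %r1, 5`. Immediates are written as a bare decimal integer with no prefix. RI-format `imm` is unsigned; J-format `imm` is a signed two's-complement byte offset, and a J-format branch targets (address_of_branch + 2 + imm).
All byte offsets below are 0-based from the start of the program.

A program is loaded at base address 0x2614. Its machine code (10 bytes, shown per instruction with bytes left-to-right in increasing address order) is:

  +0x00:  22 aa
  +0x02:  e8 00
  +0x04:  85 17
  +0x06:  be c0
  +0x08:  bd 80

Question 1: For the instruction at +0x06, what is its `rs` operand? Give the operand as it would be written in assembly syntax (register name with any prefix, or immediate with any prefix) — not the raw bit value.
%r6

off 0x06: read be c0 as big → 0xbec0
  opcode bits[15:11]=0x17: eor/RR
  rd: (w>>8)&0x7=0x6 → %r6
  rs: (w>>5)&0x7=0x6 → %r6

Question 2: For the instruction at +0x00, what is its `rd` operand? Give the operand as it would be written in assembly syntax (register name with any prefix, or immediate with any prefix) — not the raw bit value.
+0x00: 22 aa ⇒ word 0x22aa (big)
  opcode bits[15:11]=0x4: andi/RI
  rd@[10:8]=0x2 ⇒ %r2
  imm@[7:0]=0xaa ⇒ 170

%r2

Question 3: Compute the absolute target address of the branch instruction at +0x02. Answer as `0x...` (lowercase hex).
0x2618

[02] e8 00 → 0xe800
  opcode bits[15:11]=0x1d: jz/J
  [10:0] imm=0 = 0
  target = base 0x2614 + off 0x02 + 2 + imm 0 = 0x2618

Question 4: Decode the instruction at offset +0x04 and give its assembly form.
off 0x04: read 85 17 as big → 0x8517
  opcode bits[15:11]=0x10: addi/RI
  rd@[10:8]=0x5 ⇒ %r5
  imm@[7:0]=0x17 ⇒ 23

addi %r5, 23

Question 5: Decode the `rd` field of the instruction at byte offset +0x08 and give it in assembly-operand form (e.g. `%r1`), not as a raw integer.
@+08  big-endian(bd 80) = 0xbd80
  opcode bits[15:11]=0x17: eor/RR
  rd: (w>>8)&0x7=0x5 → %r5
  rs: (w>>5)&0x7=0x4 → %r4

%r5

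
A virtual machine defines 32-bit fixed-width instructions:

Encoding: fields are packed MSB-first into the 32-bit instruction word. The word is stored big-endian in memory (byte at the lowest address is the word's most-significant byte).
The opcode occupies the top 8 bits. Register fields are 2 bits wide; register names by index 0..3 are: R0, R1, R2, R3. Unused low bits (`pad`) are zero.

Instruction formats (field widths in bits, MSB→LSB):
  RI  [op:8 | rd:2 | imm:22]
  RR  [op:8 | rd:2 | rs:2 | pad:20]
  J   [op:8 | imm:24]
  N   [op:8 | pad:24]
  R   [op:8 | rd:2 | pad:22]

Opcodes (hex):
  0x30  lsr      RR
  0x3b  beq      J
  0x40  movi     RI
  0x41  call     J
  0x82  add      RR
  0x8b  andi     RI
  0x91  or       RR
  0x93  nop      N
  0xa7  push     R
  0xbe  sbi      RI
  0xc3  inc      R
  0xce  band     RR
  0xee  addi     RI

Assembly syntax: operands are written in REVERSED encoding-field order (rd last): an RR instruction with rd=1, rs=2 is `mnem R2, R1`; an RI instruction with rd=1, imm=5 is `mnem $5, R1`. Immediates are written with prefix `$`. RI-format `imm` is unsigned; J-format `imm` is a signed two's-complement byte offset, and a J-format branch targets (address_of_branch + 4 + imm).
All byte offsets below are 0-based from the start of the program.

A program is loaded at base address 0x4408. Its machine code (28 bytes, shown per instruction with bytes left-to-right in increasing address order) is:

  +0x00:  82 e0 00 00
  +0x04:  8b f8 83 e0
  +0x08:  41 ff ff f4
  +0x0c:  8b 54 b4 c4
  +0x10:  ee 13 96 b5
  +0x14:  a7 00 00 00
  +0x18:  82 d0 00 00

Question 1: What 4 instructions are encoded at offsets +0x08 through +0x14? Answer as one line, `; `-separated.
@+08  big-endian(41 ff ff f4) = 0x41fffff4
  op=0x41fffff4>>24=0x41 ⇒ call (J)
  imm@[23:0]=0xfffff4 (s24→-12) ⇒ $-12
@+0c  big-endian(8b 54 b4 c4) = 0x8b54b4c4
  op=0x8b54b4c4>>24=0x8b ⇒ andi (RI)
  rd@[23:22]=0x1 ⇒ R1
  imm@[21:0]=0x14b4c4 ⇒ $1356996
@+10  big-endian(ee 13 96 b5) = 0xee1396b5
  op=0xee1396b5>>24=0xee ⇒ addi (RI)
  rd@[23:22]=0x0 ⇒ R0
  imm@[21:0]=0x1396b5 ⇒ $1283765
@+14  big-endian(a7 00 00 00) = 0xa7000000
  op=0xa7000000>>24=0xa7 ⇒ push (R)
  rd@[23:22]=0x0 ⇒ R0

call $-12; andi $1356996, R1; addi $1283765, R0; push R0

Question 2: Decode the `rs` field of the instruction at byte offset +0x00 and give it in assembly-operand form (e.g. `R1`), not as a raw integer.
+0x00: 82 e0 00 00 ⇒ word 0x82e00000 (big)
  op=0x82e00000>>24=0x82 ⇒ add (RR)
  rd@[23:22]=0x3 ⇒ R3
  rs@[21:20]=0x2 ⇒ R2

R2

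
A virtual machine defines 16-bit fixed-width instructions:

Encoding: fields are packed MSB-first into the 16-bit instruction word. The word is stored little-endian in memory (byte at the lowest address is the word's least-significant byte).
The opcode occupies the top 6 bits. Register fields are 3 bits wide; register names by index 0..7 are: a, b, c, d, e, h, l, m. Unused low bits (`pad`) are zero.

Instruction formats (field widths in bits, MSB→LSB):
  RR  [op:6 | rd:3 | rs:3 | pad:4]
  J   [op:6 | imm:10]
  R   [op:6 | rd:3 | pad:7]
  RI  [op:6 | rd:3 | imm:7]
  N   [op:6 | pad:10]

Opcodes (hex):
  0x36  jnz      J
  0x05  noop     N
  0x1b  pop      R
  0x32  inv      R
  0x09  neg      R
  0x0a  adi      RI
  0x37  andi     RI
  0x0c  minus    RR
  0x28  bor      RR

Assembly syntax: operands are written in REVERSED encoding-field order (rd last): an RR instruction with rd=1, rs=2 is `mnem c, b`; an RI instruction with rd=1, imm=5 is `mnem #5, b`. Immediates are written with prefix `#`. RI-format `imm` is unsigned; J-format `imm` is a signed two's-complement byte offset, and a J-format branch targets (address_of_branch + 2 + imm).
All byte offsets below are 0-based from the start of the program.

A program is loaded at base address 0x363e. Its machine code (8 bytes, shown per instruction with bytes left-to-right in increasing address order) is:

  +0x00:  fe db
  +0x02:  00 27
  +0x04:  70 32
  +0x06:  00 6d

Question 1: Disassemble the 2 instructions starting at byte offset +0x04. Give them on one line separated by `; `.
minus m, e; pop c

@+04  little-endian(70 32) = 0x3270
  top 6b → 0xc → minus [RR]
  rd: (w>>7)&0x7=0x4 → e
  rs: (w>>4)&0x7=0x7 → m
@+06  little-endian(00 6d) = 0x6d00
  top 6b → 0x1b → pop [R]
  rd: (w>>7)&0x7=0x2 → c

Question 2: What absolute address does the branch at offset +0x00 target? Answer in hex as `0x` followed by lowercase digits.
0x363e

off 0x00: read fe db as little → 0xdbfe
  top 6b → 0x36 → jnz [J]
  imm@[9:0]=0x3fe (s10→-2) ⇒ #-2
  target = base 0x363e + off 0x00 + 2 + imm -2 = 0x363e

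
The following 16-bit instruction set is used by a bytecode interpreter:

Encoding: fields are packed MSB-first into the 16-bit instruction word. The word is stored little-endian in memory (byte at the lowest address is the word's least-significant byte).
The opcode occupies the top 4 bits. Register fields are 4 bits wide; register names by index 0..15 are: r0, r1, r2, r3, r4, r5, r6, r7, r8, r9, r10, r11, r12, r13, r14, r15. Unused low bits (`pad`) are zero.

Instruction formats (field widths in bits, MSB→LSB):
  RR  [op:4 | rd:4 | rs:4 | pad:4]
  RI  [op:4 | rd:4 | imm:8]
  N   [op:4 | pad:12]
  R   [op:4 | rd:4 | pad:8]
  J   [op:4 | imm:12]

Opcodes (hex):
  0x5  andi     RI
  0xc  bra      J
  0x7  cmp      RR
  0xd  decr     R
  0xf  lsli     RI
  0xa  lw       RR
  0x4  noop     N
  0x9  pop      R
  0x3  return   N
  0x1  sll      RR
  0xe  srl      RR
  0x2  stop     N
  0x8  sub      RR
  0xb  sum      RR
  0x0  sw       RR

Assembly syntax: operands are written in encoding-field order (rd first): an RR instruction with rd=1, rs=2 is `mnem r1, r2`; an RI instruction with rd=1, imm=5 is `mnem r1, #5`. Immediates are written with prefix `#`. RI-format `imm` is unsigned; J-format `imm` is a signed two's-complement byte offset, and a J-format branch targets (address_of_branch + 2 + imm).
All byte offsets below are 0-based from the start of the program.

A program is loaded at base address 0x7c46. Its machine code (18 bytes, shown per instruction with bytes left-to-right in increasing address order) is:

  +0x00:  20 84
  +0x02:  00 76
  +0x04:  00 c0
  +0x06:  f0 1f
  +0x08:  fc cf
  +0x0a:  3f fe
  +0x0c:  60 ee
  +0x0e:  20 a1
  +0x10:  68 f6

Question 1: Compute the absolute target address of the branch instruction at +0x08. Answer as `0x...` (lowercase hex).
off 0x08: read fc cf as little → 0xcffc
  opcode bits[15:12]=0xc: bra/J
  imm@[11:0]=0xffc (s12→-4) ⇒ #-4
  target = base 0x7c46 + off 0x08 + 2 + imm -4 = 0x7c4c

0x7c4c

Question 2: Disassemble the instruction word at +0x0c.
@+0c  little-endian(60 ee) = 0xee60
  top 4b → 0xe → srl [RR]
  [11:8] rd=14 = r14
  [7:4] rs=6 = r6

srl r14, r6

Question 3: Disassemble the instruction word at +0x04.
bra #0

@+04  little-endian(00 c0) = 0xc000
  top 4b → 0xc → bra [J]
  [11:0] imm=0 = #0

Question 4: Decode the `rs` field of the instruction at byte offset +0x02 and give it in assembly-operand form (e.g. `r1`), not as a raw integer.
[02] 00 76 → 0x7600
  top 4b → 0x7 → cmp [RR]
  [11:8] rd=6 = r6
  [7:4] rs=0 = r0

r0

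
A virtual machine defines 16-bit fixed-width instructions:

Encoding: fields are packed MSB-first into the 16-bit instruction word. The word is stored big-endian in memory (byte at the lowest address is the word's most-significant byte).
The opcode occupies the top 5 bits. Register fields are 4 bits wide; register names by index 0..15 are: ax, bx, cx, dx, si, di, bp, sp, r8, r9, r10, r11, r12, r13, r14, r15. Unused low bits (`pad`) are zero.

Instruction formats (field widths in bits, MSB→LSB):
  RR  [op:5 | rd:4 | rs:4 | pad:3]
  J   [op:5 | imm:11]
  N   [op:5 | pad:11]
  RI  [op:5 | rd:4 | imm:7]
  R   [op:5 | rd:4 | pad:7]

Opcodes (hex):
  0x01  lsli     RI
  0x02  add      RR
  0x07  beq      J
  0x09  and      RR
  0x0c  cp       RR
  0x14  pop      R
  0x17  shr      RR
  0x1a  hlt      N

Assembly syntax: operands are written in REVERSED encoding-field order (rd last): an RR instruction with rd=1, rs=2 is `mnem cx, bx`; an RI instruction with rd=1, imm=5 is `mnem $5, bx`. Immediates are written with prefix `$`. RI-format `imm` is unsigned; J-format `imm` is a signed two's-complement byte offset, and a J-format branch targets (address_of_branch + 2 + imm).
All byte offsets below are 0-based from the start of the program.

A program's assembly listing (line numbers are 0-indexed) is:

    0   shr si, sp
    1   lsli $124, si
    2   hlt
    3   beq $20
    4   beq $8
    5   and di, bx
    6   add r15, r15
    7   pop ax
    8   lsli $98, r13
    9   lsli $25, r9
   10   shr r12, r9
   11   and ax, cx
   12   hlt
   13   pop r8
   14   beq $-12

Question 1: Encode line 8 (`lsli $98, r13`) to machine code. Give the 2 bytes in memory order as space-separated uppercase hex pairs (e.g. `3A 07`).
L8: lsli op=0x1:5|rd=13:4|imm=98:7 ⇒ 0x0ee2 ⇒ big 0e e2

0E E2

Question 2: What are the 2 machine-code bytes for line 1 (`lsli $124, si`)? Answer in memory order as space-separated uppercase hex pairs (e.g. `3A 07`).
0A 7C

1. lsli fields op=0x1:5|rd=4:4|imm=124:7 → word 0a7ch → 0a 7c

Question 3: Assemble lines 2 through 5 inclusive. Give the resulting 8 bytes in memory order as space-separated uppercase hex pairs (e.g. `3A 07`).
line 2 (hlt): pack op=0x1a:5|pad=0:11 = 0xd000; big→ d0 00
line 3 (beq): pack op=0x7:5|imm=20:11 = 0x3814; big→ 38 14
line 4 (beq): pack op=0x7:5|imm=8:11 = 0x3808; big→ 38 08
line 5 (and): pack op=0x9:5|rd=1:4|rs=5:4|pad=0:3 = 0x48a8; big→ 48 a8

D0 00 38 14 38 08 48 A8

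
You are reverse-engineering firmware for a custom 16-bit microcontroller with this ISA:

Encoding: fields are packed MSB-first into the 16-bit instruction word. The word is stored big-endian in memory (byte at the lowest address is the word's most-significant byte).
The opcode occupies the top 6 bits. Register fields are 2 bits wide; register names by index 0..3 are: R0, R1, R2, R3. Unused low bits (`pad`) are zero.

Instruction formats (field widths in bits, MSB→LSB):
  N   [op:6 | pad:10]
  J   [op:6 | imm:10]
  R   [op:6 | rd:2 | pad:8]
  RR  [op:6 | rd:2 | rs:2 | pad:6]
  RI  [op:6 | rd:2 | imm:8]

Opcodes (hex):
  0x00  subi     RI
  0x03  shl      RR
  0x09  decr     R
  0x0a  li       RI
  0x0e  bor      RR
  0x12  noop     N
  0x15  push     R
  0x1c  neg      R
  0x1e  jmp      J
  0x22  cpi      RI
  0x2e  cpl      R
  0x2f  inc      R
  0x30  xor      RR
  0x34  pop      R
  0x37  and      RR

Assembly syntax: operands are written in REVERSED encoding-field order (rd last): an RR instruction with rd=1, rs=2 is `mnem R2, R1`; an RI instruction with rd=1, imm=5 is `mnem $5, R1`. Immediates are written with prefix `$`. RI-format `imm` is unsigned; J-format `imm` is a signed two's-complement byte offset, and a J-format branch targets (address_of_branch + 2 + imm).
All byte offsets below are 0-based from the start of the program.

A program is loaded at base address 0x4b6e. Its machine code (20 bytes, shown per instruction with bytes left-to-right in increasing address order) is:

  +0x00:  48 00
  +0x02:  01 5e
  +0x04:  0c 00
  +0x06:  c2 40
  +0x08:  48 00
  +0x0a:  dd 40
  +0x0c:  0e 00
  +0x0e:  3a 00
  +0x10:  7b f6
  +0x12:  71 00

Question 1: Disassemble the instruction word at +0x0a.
and R1, R1

+0x0a: dd 40 ⇒ word 0xdd40 (big)
  top 6b → 0x37 → and [RR]
  [9:8] rd=1 = R1
  [7:6] rs=1 = R1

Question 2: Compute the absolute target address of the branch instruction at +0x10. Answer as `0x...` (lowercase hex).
0x4b76

+0x10: 7b f6 ⇒ word 0x7bf6 (big)
  top 6b → 0x1e → jmp [J]
  imm@[9:0]=0x3f6 (s10→-10) ⇒ $-10
  target = base 0x4b6e + off 0x10 + 2 + imm -10 = 0x4b76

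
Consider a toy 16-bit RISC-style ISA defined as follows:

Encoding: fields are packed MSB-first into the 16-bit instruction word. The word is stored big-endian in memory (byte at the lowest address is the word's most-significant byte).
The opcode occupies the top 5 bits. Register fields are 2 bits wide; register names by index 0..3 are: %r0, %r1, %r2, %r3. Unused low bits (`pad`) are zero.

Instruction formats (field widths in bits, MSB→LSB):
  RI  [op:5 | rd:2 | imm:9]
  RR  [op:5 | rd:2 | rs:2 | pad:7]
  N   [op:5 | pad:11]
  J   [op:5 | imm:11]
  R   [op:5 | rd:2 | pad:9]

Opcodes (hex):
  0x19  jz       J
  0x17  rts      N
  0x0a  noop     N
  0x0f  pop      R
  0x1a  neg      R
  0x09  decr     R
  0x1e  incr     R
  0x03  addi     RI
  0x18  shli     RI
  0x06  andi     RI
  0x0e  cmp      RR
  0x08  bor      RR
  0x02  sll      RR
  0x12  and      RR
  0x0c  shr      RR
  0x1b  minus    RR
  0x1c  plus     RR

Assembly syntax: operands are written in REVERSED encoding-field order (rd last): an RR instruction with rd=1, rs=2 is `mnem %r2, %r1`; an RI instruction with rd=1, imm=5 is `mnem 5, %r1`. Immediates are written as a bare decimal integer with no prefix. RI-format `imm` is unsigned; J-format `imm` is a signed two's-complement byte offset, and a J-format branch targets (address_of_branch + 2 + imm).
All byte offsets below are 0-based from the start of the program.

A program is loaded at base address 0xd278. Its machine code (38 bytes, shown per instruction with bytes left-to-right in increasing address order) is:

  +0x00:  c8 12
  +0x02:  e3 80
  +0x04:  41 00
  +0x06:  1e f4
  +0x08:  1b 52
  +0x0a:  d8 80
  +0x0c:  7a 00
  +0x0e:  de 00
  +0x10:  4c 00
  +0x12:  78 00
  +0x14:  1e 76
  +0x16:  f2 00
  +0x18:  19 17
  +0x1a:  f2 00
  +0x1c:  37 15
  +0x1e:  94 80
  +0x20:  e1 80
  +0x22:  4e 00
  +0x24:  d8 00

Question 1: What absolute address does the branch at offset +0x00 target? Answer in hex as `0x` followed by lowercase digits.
@+00  big-endian(c8 12) = 0xc812
  opcode bits[15:11]=0x19: jz/J
  imm@[10:0]=0x12 ⇒ 18
  target = base 0xd278 + off 0x00 + 2 + imm 18 = 0xd28c

0xd28c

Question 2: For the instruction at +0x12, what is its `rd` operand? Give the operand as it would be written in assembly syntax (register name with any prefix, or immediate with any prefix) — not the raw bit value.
off 0x12: read 78 00 as big → 0x7800
  top 5b → 0xf → pop [R]
  rd@[10:9]=0x0 ⇒ %r0

%r0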